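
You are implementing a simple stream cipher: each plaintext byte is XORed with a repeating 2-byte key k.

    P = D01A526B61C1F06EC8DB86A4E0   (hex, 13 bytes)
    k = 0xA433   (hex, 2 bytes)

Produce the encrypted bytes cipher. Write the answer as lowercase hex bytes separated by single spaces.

74 29 f6 58 c5 f2 54 5d 6c e8 22 97 44

The 2-byte key repeats, so the effective keystream is a4 33 a4 33 a4 33 a4 33 a4 33 a4 33 a4.
byte 0: d0 XOR a4 = 74
byte 1: 1a XOR 33 = 29
byte 2: 52 XOR a4 = f6
byte 3: 6b XOR 33 = 58
byte 4: 61 XOR a4 = c5
byte 5: c1 XOR 33 = f2
byte 6: f0 XOR a4 = 54
byte 7: 6e XOR 33 = 5d
byte 8: c8 XOR a4 = 6c
byte 9: db XOR 33 = e8
byte 10: 86 XOR a4 = 22
byte 11: a4 XOR 33 = 97
byte 12: e0 XOR a4 = 44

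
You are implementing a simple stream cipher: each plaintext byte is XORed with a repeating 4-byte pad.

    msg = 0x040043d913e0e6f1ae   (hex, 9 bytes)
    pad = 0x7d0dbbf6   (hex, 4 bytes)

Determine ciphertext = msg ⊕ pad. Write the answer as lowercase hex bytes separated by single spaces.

79 0d f8 2f 6e ed 5d 07 d3

The 4-byte key repeats, so the effective keystream is 7d 0d bb f6 7d 0d bb f6 7d.
byte 0: 04 XOR 7d = 79
byte 1: 00 XOR 0d = 0d
byte 2: 43 XOR bb = f8
byte 3: d9 XOR f6 = 2f
byte 4: 13 XOR 7d = 6e
byte 5: e0 XOR 0d = ed
byte 6: e6 XOR bb = 5d
byte 7: f1 XOR f6 = 07
byte 8: ae XOR 7d = d3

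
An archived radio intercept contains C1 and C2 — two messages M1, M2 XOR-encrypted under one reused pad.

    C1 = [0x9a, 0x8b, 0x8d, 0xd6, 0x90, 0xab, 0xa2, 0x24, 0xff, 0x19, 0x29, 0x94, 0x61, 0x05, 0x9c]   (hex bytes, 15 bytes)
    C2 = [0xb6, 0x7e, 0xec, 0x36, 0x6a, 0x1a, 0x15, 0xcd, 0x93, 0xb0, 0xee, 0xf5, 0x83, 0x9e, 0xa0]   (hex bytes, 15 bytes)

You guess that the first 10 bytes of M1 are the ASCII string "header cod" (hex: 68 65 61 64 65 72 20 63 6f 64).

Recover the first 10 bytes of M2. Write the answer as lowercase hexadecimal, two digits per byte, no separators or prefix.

449000849fc3978a03cd

First, C1 ⊕ C2 = (M1 ⊕ K) ⊕ (M2 ⊕ K) = M1 ⊕ M2, so the key drops out. Then M2 = (M1 ⊕ M2) ⊕ M1 over the first 10 bytes.
byte 0: (9a XOR b6) XOR 68 = 2c XOR 68 = 44
byte 1: (8b XOR 7e) XOR 65 = f5 XOR 65 = 90
byte 2: (8d XOR ec) XOR 61 = 61 XOR 61 = 00
byte 3: (d6 XOR 36) XOR 64 = e0 XOR 64 = 84
byte 4: (90 XOR 6a) XOR 65 = fa XOR 65 = 9f
byte 5: (ab XOR 1a) XOR 72 = b1 XOR 72 = c3
byte 6: (a2 XOR 15) XOR 20 = b7 XOR 20 = 97
byte 7: (24 XOR cd) XOR 63 = e9 XOR 63 = 8a
byte 8: (ff XOR 93) XOR 6f = 6c XOR 6f = 03
byte 9: (19 XOR b0) XOR 64 = a9 XOR 64 = cd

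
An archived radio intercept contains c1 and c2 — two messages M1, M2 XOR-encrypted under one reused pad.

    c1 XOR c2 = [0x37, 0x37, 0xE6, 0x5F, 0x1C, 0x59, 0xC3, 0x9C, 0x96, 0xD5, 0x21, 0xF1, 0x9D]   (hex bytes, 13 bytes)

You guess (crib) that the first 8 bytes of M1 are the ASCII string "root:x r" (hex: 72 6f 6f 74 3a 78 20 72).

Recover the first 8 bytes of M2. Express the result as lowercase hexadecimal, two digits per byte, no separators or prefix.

4558892b2621e3ee

Since c1 ⊕ c2 = M1 ⊕ M2, XORing with the guessed M1 bytes yields the corresponding M2 bytes: M2 = (c1 ⊕ c2) ⊕ M1.
37 XOR 72 = 45
37 XOR 6f = 58
e6 XOR 6f = 89
5f XOR 74 = 2b
1c XOR 3a = 26
59 XOR 78 = 21
c3 XOR 20 = e3
9c XOR 72 = ee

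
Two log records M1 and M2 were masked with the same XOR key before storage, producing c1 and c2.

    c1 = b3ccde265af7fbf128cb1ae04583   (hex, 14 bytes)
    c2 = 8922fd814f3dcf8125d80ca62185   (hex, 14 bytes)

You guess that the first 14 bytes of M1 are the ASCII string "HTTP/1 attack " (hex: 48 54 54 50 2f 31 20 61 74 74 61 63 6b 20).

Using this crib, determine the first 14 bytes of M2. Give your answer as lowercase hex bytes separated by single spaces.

First, c1 ⊕ c2 = (M1 ⊕ K) ⊕ (M2 ⊕ K) = M1 ⊕ M2, so the key drops out. Then M2 = (M1 ⊕ M2) ⊕ M1 over the first 14 bytes.
byte 0: (b3 ^ 89) ^ 48 = 3a ^ 48 = 72
byte 1: (cc ^ 22) ^ 54 = ee ^ 54 = ba
byte 2: (de ^ fd) ^ 54 = 23 ^ 54 = 77
byte 3: (26 ^ 81) ^ 50 = a7 ^ 50 = f7
byte 4: (5a ^ 4f) ^ 2f = 15 ^ 2f = 3a
byte 5: (f7 ^ 3d) ^ 31 = ca ^ 31 = fb
byte 6: (fb ^ cf) ^ 20 = 34 ^ 20 = 14
byte 7: (f1 ^ 81) ^ 61 = 70 ^ 61 = 11
byte 8: (28 ^ 25) ^ 74 = 0d ^ 74 = 79
byte 9: (cb ^ d8) ^ 74 = 13 ^ 74 = 67
byte 10: (1a ^ 0c) ^ 61 = 16 ^ 61 = 77
byte 11: (e0 ^ a6) ^ 63 = 46 ^ 63 = 25
byte 12: (45 ^ 21) ^ 6b = 64 ^ 6b = 0f
byte 13: (83 ^ 85) ^ 20 = 06 ^ 20 = 26

72 ba 77 f7 3a fb 14 11 79 67 77 25 0f 26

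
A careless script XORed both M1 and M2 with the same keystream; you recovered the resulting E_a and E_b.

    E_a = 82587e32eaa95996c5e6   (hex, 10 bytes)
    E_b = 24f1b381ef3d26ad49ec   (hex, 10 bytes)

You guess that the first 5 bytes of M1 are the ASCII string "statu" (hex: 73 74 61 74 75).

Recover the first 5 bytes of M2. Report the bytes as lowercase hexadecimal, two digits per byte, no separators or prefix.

First, E_a ⊕ E_b = (M1 ⊕ K) ⊕ (M2 ⊕ K) = M1 ⊕ M2, so the key drops out. Then M2 = (M1 ⊕ M2) ⊕ M1 over the first 5 bytes.
byte 0: (82 XOR 24) XOR 73 = a6 XOR 73 = d5
byte 1: (58 XOR f1) XOR 74 = a9 XOR 74 = dd
byte 2: (7e XOR b3) XOR 61 = cd XOR 61 = ac
byte 3: (32 XOR 81) XOR 74 = b3 XOR 74 = c7
byte 4: (ea XOR ef) XOR 75 = 05 XOR 75 = 70

d5ddacc770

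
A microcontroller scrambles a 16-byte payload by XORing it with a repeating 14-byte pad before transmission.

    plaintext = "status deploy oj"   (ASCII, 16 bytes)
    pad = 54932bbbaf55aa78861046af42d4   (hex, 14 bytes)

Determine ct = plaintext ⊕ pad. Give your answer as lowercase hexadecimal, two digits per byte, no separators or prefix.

27e74acfda268a1ce3602ac03bf43bf9

The 14-byte key repeats, so the effective keystream is 54 93 2b bb af 55 aa 78 86 10 46 af 42 d4 54 93.
byte 0: 115 xor  84 =  39
byte 1: 116 xor 147 = 231
byte 2:  97 xor  43 =  74
byte 3: 116 xor 187 = 207
byte 4: 117 xor 175 = 218
byte 5: 115 xor  85 =  38
byte 6:  32 xor 170 = 138
byte 7: 100 xor 120 =  28
byte 8: 101 xor 134 = 227
byte 9: 112 xor  16 =  96
byte 10: 108 xor  70 =  42
byte 11: 111 xor 175 = 192
byte 12: 121 xor  66 =  59
byte 13:  32 xor 212 = 244
byte 14: 111 xor  84 =  59
byte 15: 106 xor 147 = 249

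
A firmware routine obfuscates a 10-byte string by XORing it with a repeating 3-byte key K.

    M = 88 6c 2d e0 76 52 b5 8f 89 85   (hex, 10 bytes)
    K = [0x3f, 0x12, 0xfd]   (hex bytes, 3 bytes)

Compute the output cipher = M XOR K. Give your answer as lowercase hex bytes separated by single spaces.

b7 7e d0 df 64 af 8a 9d 74 ba

The 3-byte key repeats, so the effective keystream is 3f 12 fd 3f 12 fd 3f 12 fd 3f.
byte 0: 10001000 ⊕ 00111111 = 10110111
byte 1: 01101100 ⊕ 00010010 = 01111110
byte 2: 00101101 ⊕ 11111101 = 11010000
byte 3: 11100000 ⊕ 00111111 = 11011111
byte 4: 01110110 ⊕ 00010010 = 01100100
byte 5: 01010010 ⊕ 11111101 = 10101111
byte 6: 10110101 ⊕ 00111111 = 10001010
byte 7: 10001111 ⊕ 00010010 = 10011101
byte 8: 10001001 ⊕ 11111101 = 01110100
byte 9: 10000101 ⊕ 00111111 = 10111010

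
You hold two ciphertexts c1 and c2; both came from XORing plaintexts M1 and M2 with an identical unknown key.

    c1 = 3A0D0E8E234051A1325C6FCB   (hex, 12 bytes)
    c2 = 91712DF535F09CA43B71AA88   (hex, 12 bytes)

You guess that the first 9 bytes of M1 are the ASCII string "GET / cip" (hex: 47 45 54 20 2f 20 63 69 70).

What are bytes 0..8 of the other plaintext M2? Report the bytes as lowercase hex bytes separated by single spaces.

ec 39 77 5b 39 90 ae 6c 79

First, c1 ⊕ c2 = (M1 ⊕ K) ⊕ (M2 ⊕ K) = M1 ⊕ M2, so the key drops out. Then M2 = (M1 ⊕ M2) ⊕ M1 over the first 9 bytes.
byte 0: (3a ⊕ 91) ⊕ 47 = ab ⊕ 47 = ec
byte 1: (0d ⊕ 71) ⊕ 45 = 7c ⊕ 45 = 39
byte 2: (0e ⊕ 2d) ⊕ 54 = 23 ⊕ 54 = 77
byte 3: (8e ⊕ f5) ⊕ 20 = 7b ⊕ 20 = 5b
byte 4: (23 ⊕ 35) ⊕ 2f = 16 ⊕ 2f = 39
byte 5: (40 ⊕ f0) ⊕ 20 = b0 ⊕ 20 = 90
byte 6: (51 ⊕ 9c) ⊕ 63 = cd ⊕ 63 = ae
byte 7: (a1 ⊕ a4) ⊕ 69 = 05 ⊕ 69 = 6c
byte 8: (32 ⊕ 3b) ⊕ 70 = 09 ⊕ 70 = 79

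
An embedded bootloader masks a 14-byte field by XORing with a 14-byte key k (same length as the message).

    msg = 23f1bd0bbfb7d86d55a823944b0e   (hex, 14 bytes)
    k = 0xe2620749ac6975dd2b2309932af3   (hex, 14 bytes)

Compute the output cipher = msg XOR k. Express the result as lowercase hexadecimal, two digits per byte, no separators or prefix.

00100011 xor 11100010 = 11000001
11110001 xor 01100010 = 10010011
10111101 xor 00000111 = 10111010
00001011 xor 01001001 = 01000010
10111111 xor 10101100 = 00010011
10110111 xor 01101001 = 11011110
11011000 xor 01110101 = 10101101
01101101 xor 11011101 = 10110000
01010101 xor 00101011 = 01111110
10101000 xor 00100011 = 10001011
00100011 xor 00001001 = 00101010
10010100 xor 10010011 = 00000111
01001011 xor 00101010 = 01100001
00001110 xor 11110011 = 11111101

c193ba4213deadb07e8b2a0761fd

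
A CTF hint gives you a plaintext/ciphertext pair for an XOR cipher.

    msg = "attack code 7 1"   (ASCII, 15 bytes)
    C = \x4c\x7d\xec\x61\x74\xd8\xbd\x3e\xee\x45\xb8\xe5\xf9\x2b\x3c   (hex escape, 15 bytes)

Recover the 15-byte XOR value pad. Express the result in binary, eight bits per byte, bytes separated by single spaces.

00101101 00001001 10011000 00000000 00010111 10110011 10011101 01011101 10000001 00100001 11011101 11000101 11001110 00001011 00001101

Since C = msg ⊕ pad, XORing both sides with msg gives pad = msg ⊕ C.
61 xor 4c = 2d
74 xor 7d = 09
74 xor ec = 98
61 xor 61 = 00
63 xor 74 = 17
6b xor d8 = b3
20 xor bd = 9d
63 xor 3e = 5d
6f xor ee = 81
64 xor 45 = 21
65 xor b8 = dd
20 xor e5 = c5
37 xor f9 = ce
20 xor 2b = 0b
31 xor 3c = 0d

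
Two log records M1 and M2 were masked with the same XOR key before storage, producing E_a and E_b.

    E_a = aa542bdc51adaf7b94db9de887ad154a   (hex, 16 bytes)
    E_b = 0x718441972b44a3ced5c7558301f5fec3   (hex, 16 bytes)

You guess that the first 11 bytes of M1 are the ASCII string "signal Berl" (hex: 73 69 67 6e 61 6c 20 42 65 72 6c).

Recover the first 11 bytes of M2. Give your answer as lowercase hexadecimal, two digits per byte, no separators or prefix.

a8b90d251b852cf7246ea4

First, E_a ⊕ E_b = (M1 ⊕ K) ⊕ (M2 ⊕ K) = M1 ⊕ M2, so the key drops out. Then M2 = (M1 ⊕ M2) ⊕ M1 over the first 11 bytes.
byte 0: (aa xor 71) xor 73 = db xor 73 = a8
byte 1: (54 xor 84) xor 69 = d0 xor 69 = b9
byte 2: (2b xor 41) xor 67 = 6a xor 67 = 0d
byte 3: (dc xor 97) xor 6e = 4b xor 6e = 25
byte 4: (51 xor 2b) xor 61 = 7a xor 61 = 1b
byte 5: (ad xor 44) xor 6c = e9 xor 6c = 85
byte 6: (af xor a3) xor 20 = 0c xor 20 = 2c
byte 7: (7b xor ce) xor 42 = b5 xor 42 = f7
byte 8: (94 xor d5) xor 65 = 41 xor 65 = 24
byte 9: (db xor c7) xor 72 = 1c xor 72 = 6e
byte 10: (9d xor 55) xor 6c = c8 xor 6c = a4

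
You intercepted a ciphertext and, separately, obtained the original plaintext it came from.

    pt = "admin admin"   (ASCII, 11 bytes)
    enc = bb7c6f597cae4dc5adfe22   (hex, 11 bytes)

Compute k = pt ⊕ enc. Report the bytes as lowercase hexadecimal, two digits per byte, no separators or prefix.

Since enc = pt ⊕ k, XORing both sides with pt gives k = pt ⊕ enc.
61 XOR bb = da
64 XOR 7c = 18
6d XOR 6f = 02
69 XOR 59 = 30
6e XOR 7c = 12
20 XOR ae = 8e
61 XOR 4d = 2c
64 XOR c5 = a1
6d XOR ad = c0
69 XOR fe = 97
6e XOR 22 = 4c

da180230128e2ca1c0974c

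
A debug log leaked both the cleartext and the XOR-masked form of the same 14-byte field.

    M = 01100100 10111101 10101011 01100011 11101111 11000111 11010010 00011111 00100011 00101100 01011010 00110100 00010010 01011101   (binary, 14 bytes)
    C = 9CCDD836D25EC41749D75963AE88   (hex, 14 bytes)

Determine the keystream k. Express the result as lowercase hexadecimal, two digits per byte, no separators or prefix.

f87073553d9916086afb0357bcd5

Since C = M ⊕ k, XORing both sides with M gives k = M ⊕ C.
01100100 XOR 10011100 = 11111000
10111101 XOR 11001101 = 01110000
10101011 XOR 11011000 = 01110011
01100011 XOR 00110110 = 01010101
11101111 XOR 11010010 = 00111101
11000111 XOR 01011110 = 10011001
11010010 XOR 11000100 = 00010110
00011111 XOR 00010111 = 00001000
00100011 XOR 01001001 = 01101010
00101100 XOR 11010111 = 11111011
01011010 XOR 01011001 = 00000011
00110100 XOR 01100011 = 01010111
00010010 XOR 10101110 = 10111100
01011101 XOR 10001000 = 11010101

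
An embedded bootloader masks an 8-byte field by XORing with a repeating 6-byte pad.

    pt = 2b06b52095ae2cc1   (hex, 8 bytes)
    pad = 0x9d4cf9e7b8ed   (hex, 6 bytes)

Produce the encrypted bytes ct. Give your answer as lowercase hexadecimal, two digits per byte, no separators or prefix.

b64a4cc72d43b18d

The 6-byte key repeats, so the effective keystream is 9d 4c f9 e7 b8 ed 9d 4c.
byte 0: 2b xor 9d = b6
byte 1: 06 xor 4c = 4a
byte 2: b5 xor f9 = 4c
byte 3: 20 xor e7 = c7
byte 4: 95 xor b8 = 2d
byte 5: ae xor ed = 43
byte 6: 2c xor 9d = b1
byte 7: c1 xor 4c = 8d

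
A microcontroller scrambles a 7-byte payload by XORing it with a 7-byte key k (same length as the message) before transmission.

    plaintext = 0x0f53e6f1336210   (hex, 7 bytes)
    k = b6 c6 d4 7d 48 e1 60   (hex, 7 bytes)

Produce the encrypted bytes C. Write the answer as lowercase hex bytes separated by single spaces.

b9 95 32 8c 7b 83 70

XOR is its own inverse, so applying the key byte-wise gives the result directly.
0f ⊕ b6 = b9
53 ⊕ c6 = 95
e6 ⊕ d4 = 32
f1 ⊕ 7d = 8c
33 ⊕ 48 = 7b
62 ⊕ e1 = 83
10 ⊕ 60 = 70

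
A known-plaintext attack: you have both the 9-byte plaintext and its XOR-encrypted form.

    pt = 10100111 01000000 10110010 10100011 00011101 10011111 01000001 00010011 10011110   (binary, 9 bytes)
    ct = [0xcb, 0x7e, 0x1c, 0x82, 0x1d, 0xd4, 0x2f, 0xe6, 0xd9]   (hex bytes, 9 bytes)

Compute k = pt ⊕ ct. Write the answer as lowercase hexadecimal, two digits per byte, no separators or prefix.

Since ct = pt ⊕ k, XORing both sides with pt gives k = pt ⊕ ct.
167 xor 203 = 108
 64 xor 126 =  62
178 xor  28 = 174
163 xor 130 =  33
 29 xor  29 =   0
159 xor 212 =  75
 65 xor  47 = 110
 19 xor 230 = 245
158 xor 217 =  71

6c3eae21004b6ef547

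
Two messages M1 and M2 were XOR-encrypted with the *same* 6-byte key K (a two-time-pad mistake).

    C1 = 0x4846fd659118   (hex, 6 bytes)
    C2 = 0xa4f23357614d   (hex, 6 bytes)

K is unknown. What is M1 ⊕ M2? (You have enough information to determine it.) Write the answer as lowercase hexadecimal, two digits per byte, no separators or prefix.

C1 ⊕ C2 = (M1 ⊕ K) ⊕ (M2 ⊕ K) = M1 ⊕ M2 — the shared key cancels under XOR.
48 XOR a4 = ec
46 XOR f2 = b4
fd XOR 33 = ce
65 XOR 57 = 32
91 XOR 61 = f0
18 XOR 4d = 55

ecb4ce32f055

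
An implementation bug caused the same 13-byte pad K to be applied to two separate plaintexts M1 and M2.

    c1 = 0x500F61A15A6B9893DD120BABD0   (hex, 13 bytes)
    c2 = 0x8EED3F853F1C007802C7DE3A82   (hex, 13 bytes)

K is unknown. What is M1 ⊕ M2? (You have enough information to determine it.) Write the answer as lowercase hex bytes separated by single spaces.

de e2 5e 24 65 77 98 eb df d5 d5 91 52

c1 ⊕ c2 = (M1 ⊕ K) ⊕ (M2 ⊕ K) = M1 ⊕ M2 — the shared key cancels under XOR.
50 ^ 8e = de
0f ^ ed = e2
61 ^ 3f = 5e
a1 ^ 85 = 24
5a ^ 3f = 65
6b ^ 1c = 77
98 ^ 00 = 98
93 ^ 78 = eb
dd ^ 02 = df
12 ^ c7 = d5
0b ^ de = d5
ab ^ 3a = 91
d0 ^ 82 = 52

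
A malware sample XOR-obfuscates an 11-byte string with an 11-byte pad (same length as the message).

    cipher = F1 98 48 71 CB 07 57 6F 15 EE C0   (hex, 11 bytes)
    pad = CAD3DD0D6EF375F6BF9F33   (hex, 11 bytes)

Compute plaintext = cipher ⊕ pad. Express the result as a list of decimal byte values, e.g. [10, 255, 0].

11110001 XOR 11001010 = 00111011
10011000 XOR 11010011 = 01001011
01001000 XOR 11011101 = 10010101
01110001 XOR 00001101 = 01111100
11001011 XOR 01101110 = 10100101
00000111 XOR 11110011 = 11110100
01010111 XOR 01110101 = 00100010
01101111 XOR 11110110 = 10011001
00010101 XOR 10111111 = 10101010
11101110 XOR 10011111 = 01110001
11000000 XOR 00110011 = 11110011

[59, 75, 149, 124, 165, 244, 34, 153, 170, 113, 243]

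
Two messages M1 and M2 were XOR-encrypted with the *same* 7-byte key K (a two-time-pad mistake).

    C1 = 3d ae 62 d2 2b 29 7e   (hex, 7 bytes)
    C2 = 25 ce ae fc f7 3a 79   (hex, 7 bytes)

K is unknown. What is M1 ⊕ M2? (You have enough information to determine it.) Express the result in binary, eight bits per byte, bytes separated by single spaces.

00011000 01100000 11001100 00101110 11011100 00010011 00000111

C1 ⊕ C2 = (M1 ⊕ K) ⊕ (M2 ⊕ K) = M1 ⊕ M2 — the shared key cancels under XOR.
byte 0: 00111101 ^ 00100101 = 00011000
byte 1: 10101110 ^ 11001110 = 01100000
byte 2: 01100010 ^ 10101110 = 11001100
byte 3: 11010010 ^ 11111100 = 00101110
byte 4: 00101011 ^ 11110111 = 11011100
byte 5: 00101001 ^ 00111010 = 00010011
byte 6: 01111110 ^ 01111001 = 00000111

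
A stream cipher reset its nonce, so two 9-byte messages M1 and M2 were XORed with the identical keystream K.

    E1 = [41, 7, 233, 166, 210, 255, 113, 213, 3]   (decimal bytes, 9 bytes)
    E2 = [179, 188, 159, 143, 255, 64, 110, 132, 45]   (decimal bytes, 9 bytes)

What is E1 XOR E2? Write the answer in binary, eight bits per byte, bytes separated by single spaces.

10011010 10111011 01110110 00101001 00101101 10111111 00011111 01010001 00101110

E1 ⊕ E2 = (M1 ⊕ K) ⊕ (M2 ⊕ K) = M1 ⊕ M2 — the shared key cancels under XOR.
byte 0: 29 ⊕ b3 = 9a
byte 1: 07 ⊕ bc = bb
byte 2: e9 ⊕ 9f = 76
byte 3: a6 ⊕ 8f = 29
byte 4: d2 ⊕ ff = 2d
byte 5: ff ⊕ 40 = bf
byte 6: 71 ⊕ 6e = 1f
byte 7: d5 ⊕ 84 = 51
byte 8: 03 ⊕ 2d = 2e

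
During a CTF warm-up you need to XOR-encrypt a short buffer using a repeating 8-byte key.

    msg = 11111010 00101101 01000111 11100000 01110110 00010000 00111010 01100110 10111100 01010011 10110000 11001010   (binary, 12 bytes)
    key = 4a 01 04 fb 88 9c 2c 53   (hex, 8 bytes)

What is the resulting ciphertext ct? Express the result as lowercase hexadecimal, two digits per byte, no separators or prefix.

The 8-byte key repeats, so the effective keystream is 4a 01 04 fb 88 9c 2c 53 4a 01 04 fb.
byte 0: 11111010 XOR 01001010 = 10110000
byte 1: 00101101 XOR 00000001 = 00101100
byte 2: 01000111 XOR 00000100 = 01000011
byte 3: 11100000 XOR 11111011 = 00011011
byte 4: 01110110 XOR 10001000 = 11111110
byte 5: 00010000 XOR 10011100 = 10001100
byte 6: 00111010 XOR 00101100 = 00010110
byte 7: 01100110 XOR 01010011 = 00110101
byte 8: 10111100 XOR 01001010 = 11110110
byte 9: 01010011 XOR 00000001 = 01010010
byte 10: 10110000 XOR 00000100 = 10110100
byte 11: 11001010 XOR 11111011 = 00110001

b02c431bfe8c1635f652b431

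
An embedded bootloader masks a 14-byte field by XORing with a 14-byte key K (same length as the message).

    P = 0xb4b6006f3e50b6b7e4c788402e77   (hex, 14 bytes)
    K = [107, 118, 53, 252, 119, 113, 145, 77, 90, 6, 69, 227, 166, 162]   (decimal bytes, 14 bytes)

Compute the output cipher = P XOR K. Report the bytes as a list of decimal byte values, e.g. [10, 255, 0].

XOR is its own inverse, so applying the key byte-wise gives the result directly.
b4 ^ 6b = df
b6 ^ 76 = c0
00 ^ 35 = 35
6f ^ fc = 93
3e ^ 77 = 49
50 ^ 71 = 21
b6 ^ 91 = 27
b7 ^ 4d = fa
e4 ^ 5a = be
c7 ^ 06 = c1
88 ^ 45 = cd
40 ^ e3 = a3
2e ^ a6 = 88
77 ^ a2 = d5

[223, 192, 53, 147, 73, 33, 39, 250, 190, 193, 205, 163, 136, 213]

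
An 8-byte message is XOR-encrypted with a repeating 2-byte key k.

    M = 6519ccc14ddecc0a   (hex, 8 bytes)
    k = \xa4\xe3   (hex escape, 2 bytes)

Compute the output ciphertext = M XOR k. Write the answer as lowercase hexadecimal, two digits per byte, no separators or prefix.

c1fa6822e93d68e9

The 2-byte key repeats, so the effective keystream is a4 e3 a4 e3 a4 e3 a4 e3.
byte 0: 01100101 ⊕ 10100100 = 11000001
byte 1: 00011001 ⊕ 11100011 = 11111010
byte 2: 11001100 ⊕ 10100100 = 01101000
byte 3: 11000001 ⊕ 11100011 = 00100010
byte 4: 01001101 ⊕ 10100100 = 11101001
byte 5: 11011110 ⊕ 11100011 = 00111101
byte 6: 11001100 ⊕ 10100100 = 01101000
byte 7: 00001010 ⊕ 11100011 = 11101001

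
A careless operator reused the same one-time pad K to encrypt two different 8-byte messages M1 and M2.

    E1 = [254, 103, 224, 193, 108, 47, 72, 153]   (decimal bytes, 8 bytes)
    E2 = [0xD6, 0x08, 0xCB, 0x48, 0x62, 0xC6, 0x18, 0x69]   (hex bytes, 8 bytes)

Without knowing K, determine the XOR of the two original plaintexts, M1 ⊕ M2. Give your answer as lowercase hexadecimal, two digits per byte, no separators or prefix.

E1 ⊕ E2 = (M1 ⊕ K) ⊕ (M2 ⊕ K) = M1 ⊕ M2 — the shared key cancels under XOR.
byte 0: fe XOR d6 = 28
byte 1: 67 XOR 08 = 6f
byte 2: e0 XOR cb = 2b
byte 3: c1 XOR 48 = 89
byte 4: 6c XOR 62 = 0e
byte 5: 2f XOR c6 = e9
byte 6: 48 XOR 18 = 50
byte 7: 99 XOR 69 = f0

286f2b890ee950f0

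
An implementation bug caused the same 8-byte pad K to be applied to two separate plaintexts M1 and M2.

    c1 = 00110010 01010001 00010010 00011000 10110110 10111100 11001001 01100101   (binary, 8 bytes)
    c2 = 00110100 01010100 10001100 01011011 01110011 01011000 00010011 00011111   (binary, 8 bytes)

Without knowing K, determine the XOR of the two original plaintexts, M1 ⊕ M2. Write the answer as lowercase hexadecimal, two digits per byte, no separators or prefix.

c1 ⊕ c2 = (M1 ⊕ K) ⊕ (M2 ⊕ K) = M1 ⊕ M2 — the shared key cancels under XOR.
00110010 ^ 00110100 = 00000110
01010001 ^ 01010100 = 00000101
00010010 ^ 10001100 = 10011110
00011000 ^ 01011011 = 01000011
10110110 ^ 01110011 = 11000101
10111100 ^ 01011000 = 11100100
11001001 ^ 00010011 = 11011010
01100101 ^ 00011111 = 01111010

06059e43c5e4da7a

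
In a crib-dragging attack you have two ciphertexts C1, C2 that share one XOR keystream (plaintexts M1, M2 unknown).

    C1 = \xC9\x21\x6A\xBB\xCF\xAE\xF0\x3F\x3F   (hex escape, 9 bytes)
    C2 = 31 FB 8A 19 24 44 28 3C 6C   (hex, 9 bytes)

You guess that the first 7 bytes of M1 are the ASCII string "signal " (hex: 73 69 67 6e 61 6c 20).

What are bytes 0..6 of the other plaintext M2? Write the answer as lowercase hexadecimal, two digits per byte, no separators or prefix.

8bb387cc8a86f8

First, C1 ⊕ C2 = (M1 ⊕ K) ⊕ (M2 ⊕ K) = M1 ⊕ M2, so the key drops out. Then M2 = (M1 ⊕ M2) ⊕ M1 over the first 7 bytes.
byte 0: (c9 XOR 31) XOR 73 = f8 XOR 73 = 8b
byte 1: (21 XOR fb) XOR 69 = da XOR 69 = b3
byte 2: (6a XOR 8a) XOR 67 = e0 XOR 67 = 87
byte 3: (bb XOR 19) XOR 6e = a2 XOR 6e = cc
byte 4: (cf XOR 24) XOR 61 = eb XOR 61 = 8a
byte 5: (ae XOR 44) XOR 6c = ea XOR 6c = 86
byte 6: (f0 XOR 28) XOR 20 = d8 XOR 20 = f8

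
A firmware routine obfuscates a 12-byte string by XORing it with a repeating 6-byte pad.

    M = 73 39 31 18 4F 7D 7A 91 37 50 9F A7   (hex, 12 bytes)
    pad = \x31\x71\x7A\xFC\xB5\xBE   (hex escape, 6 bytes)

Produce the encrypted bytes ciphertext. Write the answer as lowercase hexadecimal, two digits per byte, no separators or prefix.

42484be4fac34be04dac2a19

The 6-byte key repeats, so the effective keystream is 31 71 7a fc b5 be 31 71 7a fc b5 be.
byte 0: 73 ^ 31 = 42
byte 1: 39 ^ 71 = 48
byte 2: 31 ^ 7a = 4b
byte 3: 18 ^ fc = e4
byte 4: 4f ^ b5 = fa
byte 5: 7d ^ be = c3
byte 6: 7a ^ 31 = 4b
byte 7: 91 ^ 71 = e0
byte 8: 37 ^ 7a = 4d
byte 9: 50 ^ fc = ac
byte 10: 9f ^ b5 = 2a
byte 11: a7 ^ be = 19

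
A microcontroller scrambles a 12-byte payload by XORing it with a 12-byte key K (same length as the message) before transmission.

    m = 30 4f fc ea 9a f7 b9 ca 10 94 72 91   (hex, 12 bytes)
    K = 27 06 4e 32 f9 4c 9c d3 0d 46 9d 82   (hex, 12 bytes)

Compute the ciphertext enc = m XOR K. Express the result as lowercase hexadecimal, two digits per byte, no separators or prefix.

1749b2d863bb25191dd2ef13

byte 0:  48 ^  39 =  23
byte 1:  79 ^   6 =  73
byte 2: 252 ^  78 = 178
byte 3: 234 ^  50 = 216
byte 4: 154 ^ 249 =  99
byte 5: 247 ^  76 = 187
byte 6: 185 ^ 156 =  37
byte 7: 202 ^ 211 =  25
byte 8:  16 ^  13 =  29
byte 9: 148 ^  70 = 210
byte 10: 114 ^ 157 = 239
byte 11: 145 ^ 130 =  19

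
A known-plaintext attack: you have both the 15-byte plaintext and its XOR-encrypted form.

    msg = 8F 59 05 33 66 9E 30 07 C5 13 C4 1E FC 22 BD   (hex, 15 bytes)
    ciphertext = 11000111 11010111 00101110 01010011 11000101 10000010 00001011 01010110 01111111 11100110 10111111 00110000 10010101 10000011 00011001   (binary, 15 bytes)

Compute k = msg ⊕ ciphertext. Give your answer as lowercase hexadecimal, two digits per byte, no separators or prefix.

Since ciphertext = msg ⊕ k, XORing both sides with msg gives k = msg ⊕ ciphertext.
byte 0: 8f ⊕ c7 = 48
byte 1: 59 ⊕ d7 = 8e
byte 2: 05 ⊕ 2e = 2b
byte 3: 33 ⊕ 53 = 60
byte 4: 66 ⊕ c5 = a3
byte 5: 9e ⊕ 82 = 1c
byte 6: 30 ⊕ 0b = 3b
byte 7: 07 ⊕ 56 = 51
byte 8: c5 ⊕ 7f = ba
byte 9: 13 ⊕ e6 = f5
byte 10: c4 ⊕ bf = 7b
byte 11: 1e ⊕ 30 = 2e
byte 12: fc ⊕ 95 = 69
byte 13: 22 ⊕ 83 = a1
byte 14: bd ⊕ 19 = a4

488e2b60a31c3b51baf57b2e69a1a4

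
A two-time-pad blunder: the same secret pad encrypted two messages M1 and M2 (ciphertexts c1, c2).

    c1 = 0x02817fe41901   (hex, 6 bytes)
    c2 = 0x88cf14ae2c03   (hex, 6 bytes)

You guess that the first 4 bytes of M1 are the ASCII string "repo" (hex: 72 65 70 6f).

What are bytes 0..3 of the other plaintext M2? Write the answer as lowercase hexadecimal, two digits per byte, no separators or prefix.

First, c1 ⊕ c2 = (M1 ⊕ K) ⊕ (M2 ⊕ K) = M1 ⊕ M2, so the key drops out. Then M2 = (M1 ⊕ M2) ⊕ M1 over the first 4 bytes.
byte 0: (02 xor 88) xor 72 = 8a xor 72 = f8
byte 1: (81 xor cf) xor 65 = 4e xor 65 = 2b
byte 2: (7f xor 14) xor 70 = 6b xor 70 = 1b
byte 3: (e4 xor ae) xor 6f = 4a xor 6f = 25

f82b1b25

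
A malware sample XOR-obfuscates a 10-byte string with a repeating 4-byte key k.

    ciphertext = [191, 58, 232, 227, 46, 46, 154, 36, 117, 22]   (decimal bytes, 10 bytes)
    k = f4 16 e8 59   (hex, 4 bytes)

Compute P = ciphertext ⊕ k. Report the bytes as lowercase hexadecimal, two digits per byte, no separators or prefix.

The 4-byte key repeats, so the effective keystream is f4 16 e8 59 f4 16 e8 59 f4 16.
byte 0: 191 XOR 244 =  75
byte 1:  58 XOR  22 =  44
byte 2: 232 XOR 232 =   0
byte 3: 227 XOR  89 = 186
byte 4:  46 XOR 244 = 218
byte 5:  46 XOR  22 =  56
byte 6: 154 XOR 232 = 114
byte 7:  36 XOR  89 = 125
byte 8: 117 XOR 244 = 129
byte 9:  22 XOR  22 =   0

4b2c00bada38727d8100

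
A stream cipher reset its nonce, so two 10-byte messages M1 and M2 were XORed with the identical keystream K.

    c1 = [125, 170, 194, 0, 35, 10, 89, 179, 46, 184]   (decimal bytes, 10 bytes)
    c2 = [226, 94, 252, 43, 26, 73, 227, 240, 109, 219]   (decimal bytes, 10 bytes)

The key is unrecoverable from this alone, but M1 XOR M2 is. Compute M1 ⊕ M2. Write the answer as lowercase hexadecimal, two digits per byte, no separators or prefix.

c1 ⊕ c2 = (M1 ⊕ K) ⊕ (M2 ⊕ K) = M1 ⊕ M2 — the shared key cancels under XOR.
7d xor e2 = 9f
aa xor 5e = f4
c2 xor fc = 3e
00 xor 2b = 2b
23 xor 1a = 39
0a xor 49 = 43
59 xor e3 = ba
b3 xor f0 = 43
2e xor 6d = 43
b8 xor db = 63

9ff43e2b3943ba434363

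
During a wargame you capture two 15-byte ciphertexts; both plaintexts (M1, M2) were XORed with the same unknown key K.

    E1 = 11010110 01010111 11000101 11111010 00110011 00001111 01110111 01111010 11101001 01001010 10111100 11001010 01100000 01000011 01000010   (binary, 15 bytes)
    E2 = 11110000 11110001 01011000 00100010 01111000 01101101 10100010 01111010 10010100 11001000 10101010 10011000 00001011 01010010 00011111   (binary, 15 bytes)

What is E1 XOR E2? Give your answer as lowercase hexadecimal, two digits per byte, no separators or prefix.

E1 ⊕ E2 = (M1 ⊕ K) ⊕ (M2 ⊕ K) = M1 ⊕ M2 — the shared key cancels under XOR.
byte 0: d6 ⊕ f0 = 26
byte 1: 57 ⊕ f1 = a6
byte 2: c5 ⊕ 58 = 9d
byte 3: fa ⊕ 22 = d8
byte 4: 33 ⊕ 78 = 4b
byte 5: 0f ⊕ 6d = 62
byte 6: 77 ⊕ a2 = d5
byte 7: 7a ⊕ 7a = 00
byte 8: e9 ⊕ 94 = 7d
byte 9: 4a ⊕ c8 = 82
byte 10: bc ⊕ aa = 16
byte 11: ca ⊕ 98 = 52
byte 12: 60 ⊕ 0b = 6b
byte 13: 43 ⊕ 52 = 11
byte 14: 42 ⊕ 1f = 5d

26a69dd84b62d5007d8216526b115d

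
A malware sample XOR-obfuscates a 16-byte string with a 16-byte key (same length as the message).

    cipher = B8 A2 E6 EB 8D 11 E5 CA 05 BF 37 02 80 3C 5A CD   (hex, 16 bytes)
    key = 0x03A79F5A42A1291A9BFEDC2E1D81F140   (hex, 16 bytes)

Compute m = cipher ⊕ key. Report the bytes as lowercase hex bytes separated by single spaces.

XOR is its own inverse, so applying the key byte-wise gives the result directly.
184 ^   3 = 187
162 ^ 167 =   5
230 ^ 159 = 121
235 ^  90 = 177
141 ^  66 = 207
 17 ^ 161 = 176
229 ^  41 = 204
202 ^  26 = 208
  5 ^ 155 = 158
191 ^ 254 =  65
 55 ^ 220 = 235
  2 ^  46 =  44
128 ^  29 = 157
 60 ^ 129 = 189
 90 ^ 241 = 171
205 ^  64 = 141

bb 05 79 b1 cf b0 cc d0 9e 41 eb 2c 9d bd ab 8d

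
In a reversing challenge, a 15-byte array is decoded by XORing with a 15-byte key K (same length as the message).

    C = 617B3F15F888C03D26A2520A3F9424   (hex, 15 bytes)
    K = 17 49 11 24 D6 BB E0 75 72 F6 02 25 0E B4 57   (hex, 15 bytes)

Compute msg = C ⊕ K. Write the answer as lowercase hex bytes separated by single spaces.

XOR is its own inverse, so applying the key byte-wise gives the result directly.
61 ^ 17 = 76
7b ^ 49 = 32
3f ^ 11 = 2e
15 ^ 24 = 31
f8 ^ d6 = 2e
88 ^ bb = 33
c0 ^ e0 = 20
3d ^ 75 = 48
26 ^ 72 = 54
a2 ^ f6 = 54
52 ^ 02 = 50
0a ^ 25 = 2f
3f ^ 0e = 31
94 ^ b4 = 20
24 ^ 57 = 73

76 32 2e 31 2e 33 20 48 54 54 50 2f 31 20 73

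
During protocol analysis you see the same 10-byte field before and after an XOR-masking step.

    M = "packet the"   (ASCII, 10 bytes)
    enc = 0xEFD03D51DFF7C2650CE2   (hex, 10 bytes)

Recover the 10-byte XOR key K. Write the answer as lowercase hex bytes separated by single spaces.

Since enc = M ⊕ K, XORing both sides with M gives K = M ⊕ enc.
112 ⊕ 239 = 159
 97 ⊕ 208 = 177
 99 ⊕  61 =  94
107 ⊕  81 =  58
101 ⊕ 223 = 186
116 ⊕ 247 = 131
 32 ⊕ 194 = 226
116 ⊕ 101 =  17
104 ⊕  12 = 100
101 ⊕ 226 = 135

9f b1 5e 3a ba 83 e2 11 64 87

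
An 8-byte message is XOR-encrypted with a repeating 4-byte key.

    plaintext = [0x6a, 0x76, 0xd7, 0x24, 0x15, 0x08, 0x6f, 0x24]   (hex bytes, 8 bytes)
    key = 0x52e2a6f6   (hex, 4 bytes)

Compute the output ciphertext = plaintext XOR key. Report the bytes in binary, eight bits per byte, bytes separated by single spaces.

00111000 10010100 01110001 11010010 01000111 11101010 11001001 11010010

The 4-byte key repeats, so the effective keystream is 52 e2 a6 f6 52 e2 a6 f6.
byte 0: 01101010 xor 01010010 = 00111000
byte 1: 01110110 xor 11100010 = 10010100
byte 2: 11010111 xor 10100110 = 01110001
byte 3: 00100100 xor 11110110 = 11010010
byte 4: 00010101 xor 01010010 = 01000111
byte 5: 00001000 xor 11100010 = 11101010
byte 6: 01101111 xor 10100110 = 11001001
byte 7: 00100100 xor 11110110 = 11010010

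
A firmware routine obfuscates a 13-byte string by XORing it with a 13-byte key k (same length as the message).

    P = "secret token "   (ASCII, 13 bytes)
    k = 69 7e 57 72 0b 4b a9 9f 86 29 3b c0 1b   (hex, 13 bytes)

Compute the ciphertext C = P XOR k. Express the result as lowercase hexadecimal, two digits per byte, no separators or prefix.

115 ^ 105 =  26
101 ^ 126 =  27
 99 ^  87 =  52
114 ^ 114 =   0
101 ^  11 = 110
116 ^  75 =  63
 32 ^ 169 = 137
116 ^ 159 = 235
111 ^ 134 = 233
107 ^  41 =  66
101 ^  59 =  94
110 ^ 192 = 174
 32 ^  27 =  59

1a1b34006e3f89ebe9425eae3b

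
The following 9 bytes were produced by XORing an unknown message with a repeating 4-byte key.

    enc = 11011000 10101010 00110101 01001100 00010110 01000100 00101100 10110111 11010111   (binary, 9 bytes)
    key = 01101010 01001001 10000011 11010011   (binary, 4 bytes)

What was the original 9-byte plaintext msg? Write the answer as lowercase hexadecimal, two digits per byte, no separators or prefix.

The 4-byte key repeats, so the effective keystream is 6a 49 83 d3 6a 49 83 d3 6a.
byte 0: 11011000 ⊕ 01101010 = 10110010
byte 1: 10101010 ⊕ 01001001 = 11100011
byte 2: 00110101 ⊕ 10000011 = 10110110
byte 3: 01001100 ⊕ 11010011 = 10011111
byte 4: 00010110 ⊕ 01101010 = 01111100
byte 5: 01000100 ⊕ 01001001 = 00001101
byte 6: 00101100 ⊕ 10000011 = 10101111
byte 7: 10110111 ⊕ 11010011 = 01100100
byte 8: 11010111 ⊕ 01101010 = 10111101

b2e3b69f7c0daf64bd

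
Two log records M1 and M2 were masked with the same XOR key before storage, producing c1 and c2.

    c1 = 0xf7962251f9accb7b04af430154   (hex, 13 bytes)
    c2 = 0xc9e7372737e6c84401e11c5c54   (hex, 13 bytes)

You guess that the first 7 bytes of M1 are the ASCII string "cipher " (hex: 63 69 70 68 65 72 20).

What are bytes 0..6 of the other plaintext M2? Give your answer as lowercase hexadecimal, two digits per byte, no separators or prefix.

First, c1 ⊕ c2 = (M1 ⊕ K) ⊕ (M2 ⊕ K) = M1 ⊕ M2, so the key drops out. Then M2 = (M1 ⊕ M2) ⊕ M1 over the first 7 bytes.
byte 0: (f7 ^ c9) ^ 63 = 3e ^ 63 = 5d
byte 1: (96 ^ e7) ^ 69 = 71 ^ 69 = 18
byte 2: (22 ^ 37) ^ 70 = 15 ^ 70 = 65
byte 3: (51 ^ 27) ^ 68 = 76 ^ 68 = 1e
byte 4: (f9 ^ 37) ^ 65 = ce ^ 65 = ab
byte 5: (ac ^ e6) ^ 72 = 4a ^ 72 = 38
byte 6: (cb ^ c8) ^ 20 = 03 ^ 20 = 23

5d18651eab3823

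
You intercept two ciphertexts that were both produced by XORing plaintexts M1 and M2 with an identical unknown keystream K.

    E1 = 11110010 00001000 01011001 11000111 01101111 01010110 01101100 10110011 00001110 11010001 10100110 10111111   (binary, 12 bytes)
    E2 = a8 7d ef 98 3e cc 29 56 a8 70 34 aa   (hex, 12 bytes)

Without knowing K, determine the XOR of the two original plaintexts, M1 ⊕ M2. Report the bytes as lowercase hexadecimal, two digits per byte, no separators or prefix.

E1 ⊕ E2 = (M1 ⊕ K) ⊕ (M2 ⊕ K) = M1 ⊕ M2 — the shared key cancels under XOR.
byte 0: 242 ⊕ 168 =  90
byte 1:   8 ⊕ 125 = 117
byte 2:  89 ⊕ 239 = 182
byte 3: 199 ⊕ 152 =  95
byte 4: 111 ⊕  62 =  81
byte 5:  86 ⊕ 204 = 154
byte 6: 108 ⊕  41 =  69
byte 7: 179 ⊕  86 = 229
byte 8:  14 ⊕ 168 = 166
byte 9: 209 ⊕ 112 = 161
byte 10: 166 ⊕  52 = 146
byte 11: 191 ⊕ 170 =  21

5a75b65f519a45e5a6a19215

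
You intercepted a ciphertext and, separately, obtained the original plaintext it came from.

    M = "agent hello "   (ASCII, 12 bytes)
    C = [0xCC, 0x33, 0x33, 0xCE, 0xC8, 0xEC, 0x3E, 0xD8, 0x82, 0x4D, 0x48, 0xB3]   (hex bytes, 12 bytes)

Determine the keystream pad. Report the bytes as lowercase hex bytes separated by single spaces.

Since C = M ⊕ pad, XORing both sides with M gives pad = M ⊕ C.
01100001 XOR 11001100 = 10101101
01100111 XOR 00110011 = 01010100
01100101 XOR 00110011 = 01010110
01101110 XOR 11001110 = 10100000
01110100 XOR 11001000 = 10111100
00100000 XOR 11101100 = 11001100
01101000 XOR 00111110 = 01010110
01100101 XOR 11011000 = 10111101
01101100 XOR 10000010 = 11101110
01101100 XOR 01001101 = 00100001
01101111 XOR 01001000 = 00100111
00100000 XOR 10110011 = 10010011

ad 54 56 a0 bc cc 56 bd ee 21 27 93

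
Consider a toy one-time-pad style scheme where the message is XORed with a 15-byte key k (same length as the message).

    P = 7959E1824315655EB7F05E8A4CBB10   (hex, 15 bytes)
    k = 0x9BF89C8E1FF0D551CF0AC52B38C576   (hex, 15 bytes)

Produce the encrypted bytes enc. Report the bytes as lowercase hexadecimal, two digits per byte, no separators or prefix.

e2a17d0c5ce5b00f78fa9ba1747e66

XOR is its own inverse, so applying the key byte-wise gives the result directly.
byte 0: 79 ⊕ 9b = e2
byte 1: 59 ⊕ f8 = a1
byte 2: e1 ⊕ 9c = 7d
byte 3: 82 ⊕ 8e = 0c
byte 4: 43 ⊕ 1f = 5c
byte 5: 15 ⊕ f0 = e5
byte 6: 65 ⊕ d5 = b0
byte 7: 5e ⊕ 51 = 0f
byte 8: b7 ⊕ cf = 78
byte 9: f0 ⊕ 0a = fa
byte 10: 5e ⊕ c5 = 9b
byte 11: 8a ⊕ 2b = a1
byte 12: 4c ⊕ 38 = 74
byte 13: bb ⊕ c5 = 7e
byte 14: 10 ⊕ 76 = 66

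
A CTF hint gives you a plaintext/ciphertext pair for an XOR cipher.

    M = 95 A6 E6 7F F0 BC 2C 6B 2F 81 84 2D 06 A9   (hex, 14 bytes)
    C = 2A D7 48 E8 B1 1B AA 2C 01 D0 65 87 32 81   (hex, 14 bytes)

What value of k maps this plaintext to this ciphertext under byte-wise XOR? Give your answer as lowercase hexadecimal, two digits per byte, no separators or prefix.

Since C = M ⊕ k, XORing both sides with M gives k = M ⊕ C.
95 ^ 2a = bf
a6 ^ d7 = 71
e6 ^ 48 = ae
7f ^ e8 = 97
f0 ^ b1 = 41
bc ^ 1b = a7
2c ^ aa = 86
6b ^ 2c = 47
2f ^ 01 = 2e
81 ^ d0 = 51
84 ^ 65 = e1
2d ^ 87 = aa
06 ^ 32 = 34
a9 ^ 81 = 28

bf71ae9741a786472e51e1aa3428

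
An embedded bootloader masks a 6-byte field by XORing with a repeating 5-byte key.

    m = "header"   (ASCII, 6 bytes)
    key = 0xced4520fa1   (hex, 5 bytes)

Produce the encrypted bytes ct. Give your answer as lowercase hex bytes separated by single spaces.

a6 b1 33 6b c4 bc

The 5-byte key repeats, so the effective keystream is ce d4 52 0f a1 ce.
byte 0: 01101000 ⊕ 11001110 = 10100110
byte 1: 01100101 ⊕ 11010100 = 10110001
byte 2: 01100001 ⊕ 01010010 = 00110011
byte 3: 01100100 ⊕ 00001111 = 01101011
byte 4: 01100101 ⊕ 10100001 = 11000100
byte 5: 01110010 ⊕ 11001110 = 10111100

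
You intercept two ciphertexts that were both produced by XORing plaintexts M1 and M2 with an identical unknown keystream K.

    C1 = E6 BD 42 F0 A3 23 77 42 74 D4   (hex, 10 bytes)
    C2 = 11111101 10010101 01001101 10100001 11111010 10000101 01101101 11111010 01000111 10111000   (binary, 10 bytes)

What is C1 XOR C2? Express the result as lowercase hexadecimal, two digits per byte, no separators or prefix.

C1 ⊕ C2 = (M1 ⊕ K) ⊕ (M2 ⊕ K) = M1 ⊕ M2 — the shared key cancels under XOR.
e6 XOR fd = 1b
bd XOR 95 = 28
42 XOR 4d = 0f
f0 XOR a1 = 51
a3 XOR fa = 59
23 XOR 85 = a6
77 XOR 6d = 1a
42 XOR fa = b8
74 XOR 47 = 33
d4 XOR b8 = 6c

1b280f5159a61ab8336c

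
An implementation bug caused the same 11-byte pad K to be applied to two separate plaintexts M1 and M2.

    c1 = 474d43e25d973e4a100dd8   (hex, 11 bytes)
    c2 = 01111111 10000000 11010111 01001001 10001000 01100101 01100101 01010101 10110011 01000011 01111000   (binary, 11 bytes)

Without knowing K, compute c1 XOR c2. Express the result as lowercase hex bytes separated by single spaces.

38 cd 94 ab d5 f2 5b 1f a3 4e a0

c1 ⊕ c2 = (M1 ⊕ K) ⊕ (M2 ⊕ K) = M1 ⊕ M2 — the shared key cancels under XOR.
byte 0: 47 ⊕ 7f = 38
byte 1: 4d ⊕ 80 = cd
byte 2: 43 ⊕ d7 = 94
byte 3: e2 ⊕ 49 = ab
byte 4: 5d ⊕ 88 = d5
byte 5: 97 ⊕ 65 = f2
byte 6: 3e ⊕ 65 = 5b
byte 7: 4a ⊕ 55 = 1f
byte 8: 10 ⊕ b3 = a3
byte 9: 0d ⊕ 43 = 4e
byte 10: d8 ⊕ 78 = a0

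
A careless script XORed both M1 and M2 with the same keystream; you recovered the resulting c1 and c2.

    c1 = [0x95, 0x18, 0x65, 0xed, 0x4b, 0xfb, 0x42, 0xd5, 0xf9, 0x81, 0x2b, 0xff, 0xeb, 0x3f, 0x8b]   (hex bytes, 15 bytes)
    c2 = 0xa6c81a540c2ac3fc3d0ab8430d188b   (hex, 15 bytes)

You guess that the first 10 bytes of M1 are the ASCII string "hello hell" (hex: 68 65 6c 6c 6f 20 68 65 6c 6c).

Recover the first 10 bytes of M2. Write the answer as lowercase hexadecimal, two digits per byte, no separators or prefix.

First, c1 ⊕ c2 = (M1 ⊕ K) ⊕ (M2 ⊕ K) = M1 ⊕ M2, so the key drops out. Then M2 = (M1 ⊕ M2) ⊕ M1 over the first 10 bytes.
byte 0: (95 ⊕ a6) ⊕ 68 = 33 ⊕ 68 = 5b
byte 1: (18 ⊕ c8) ⊕ 65 = d0 ⊕ 65 = b5
byte 2: (65 ⊕ 1a) ⊕ 6c = 7f ⊕ 6c = 13
byte 3: (ed ⊕ 54) ⊕ 6c = b9 ⊕ 6c = d5
byte 4: (4b ⊕ 0c) ⊕ 6f = 47 ⊕ 6f = 28
byte 5: (fb ⊕ 2a) ⊕ 20 = d1 ⊕ 20 = f1
byte 6: (42 ⊕ c3) ⊕ 68 = 81 ⊕ 68 = e9
byte 7: (d5 ⊕ fc) ⊕ 65 = 29 ⊕ 65 = 4c
byte 8: (f9 ⊕ 3d) ⊕ 6c = c4 ⊕ 6c = a8
byte 9: (81 ⊕ 0a) ⊕ 6c = 8b ⊕ 6c = e7

5bb513d528f1e94ca8e7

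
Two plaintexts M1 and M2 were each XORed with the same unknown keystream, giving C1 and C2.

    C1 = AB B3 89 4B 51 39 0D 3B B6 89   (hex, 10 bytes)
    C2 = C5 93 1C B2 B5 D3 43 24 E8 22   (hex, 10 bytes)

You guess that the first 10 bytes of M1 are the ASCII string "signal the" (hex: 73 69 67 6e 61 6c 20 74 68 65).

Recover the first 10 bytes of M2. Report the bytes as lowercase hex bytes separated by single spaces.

1d 49 f2 97 85 86 6e 6b 36 ce

First, C1 ⊕ C2 = (M1 ⊕ K) ⊕ (M2 ⊕ K) = M1 ⊕ M2, so the key drops out. Then M2 = (M1 ⊕ M2) ⊕ M1 over the first 10 bytes.
byte 0: (ab xor c5) xor 73 = 6e xor 73 = 1d
byte 1: (b3 xor 93) xor 69 = 20 xor 69 = 49
byte 2: (89 xor 1c) xor 67 = 95 xor 67 = f2
byte 3: (4b xor b2) xor 6e = f9 xor 6e = 97
byte 4: (51 xor b5) xor 61 = e4 xor 61 = 85
byte 5: (39 xor d3) xor 6c = ea xor 6c = 86
byte 6: (0d xor 43) xor 20 = 4e xor 20 = 6e
byte 7: (3b xor 24) xor 74 = 1f xor 74 = 6b
byte 8: (b6 xor e8) xor 68 = 5e xor 68 = 36
byte 9: (89 xor 22) xor 65 = ab xor 65 = ce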